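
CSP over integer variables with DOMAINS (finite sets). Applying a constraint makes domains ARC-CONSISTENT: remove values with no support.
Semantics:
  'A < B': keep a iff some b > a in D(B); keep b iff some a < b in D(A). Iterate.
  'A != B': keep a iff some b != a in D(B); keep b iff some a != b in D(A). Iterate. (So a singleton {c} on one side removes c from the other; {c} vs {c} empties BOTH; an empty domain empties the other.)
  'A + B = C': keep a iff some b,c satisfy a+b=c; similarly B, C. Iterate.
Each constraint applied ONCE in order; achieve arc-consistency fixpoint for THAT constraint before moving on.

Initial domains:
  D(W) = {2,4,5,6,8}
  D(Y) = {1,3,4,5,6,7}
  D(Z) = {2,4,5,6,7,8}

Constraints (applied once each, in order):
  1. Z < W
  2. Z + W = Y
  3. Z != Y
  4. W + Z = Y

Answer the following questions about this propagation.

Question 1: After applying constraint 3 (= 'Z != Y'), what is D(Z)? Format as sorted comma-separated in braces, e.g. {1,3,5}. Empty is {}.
Answer: {2}

Derivation:
Constraint 1 (Z < W) on D(Z)={2,4,5,6,7,8} D(W)={2,4,5,6,8}: Z {2,4,5,6,7,8}->{2,4,5,6,7}; W {2,4,5,6,8}->{4,5,6,8}
Constraint 2 (Z + W = Y) on D(Z)={2,4,5,6,7} D(W)={4,5,6,8} D(Y)={1,3,4,5,6,7}: Z {2,4,5,6,7}->{2}; W {4,5,6,8}->{4,5}; Y {1,3,4,5,6,7}->{6,7}
Constraint 3 (Z != Y) on D(Z)={2} D(Y)={6,7}: no change
So after constraint 3: D(Z) = {2}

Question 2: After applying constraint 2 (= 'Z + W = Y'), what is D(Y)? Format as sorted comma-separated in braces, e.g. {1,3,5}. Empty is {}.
Constraint 1 (Z < W) on D(Z)={2,4,5,6,7,8} D(W)={2,4,5,6,8}: Z {2,4,5,6,7,8}->{2,4,5,6,7}; W {2,4,5,6,8}->{4,5,6,8}
Constraint 2 (Z + W = Y) on D(Z)={2,4,5,6,7} D(W)={4,5,6,8} D(Y)={1,3,4,5,6,7}: Z {2,4,5,6,7}->{2}; W {4,5,6,8}->{4,5}; Y {1,3,4,5,6,7}->{6,7}
So after constraint 2: D(Y) = {6,7}

Answer: {6,7}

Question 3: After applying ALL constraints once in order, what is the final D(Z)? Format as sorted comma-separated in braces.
Answer: {2}

Derivation:
Constraint 1 (Z < W) on D(Z)={2,4,5,6,7,8} D(W)={2,4,5,6,8}: Z {2,4,5,6,7,8}->{2,4,5,6,7}; W {2,4,5,6,8}->{4,5,6,8}
Constraint 2 (Z + W = Y) on D(Z)={2,4,5,6,7} D(W)={4,5,6,8} D(Y)={1,3,4,5,6,7}: Z {2,4,5,6,7}->{2}; W {4,5,6,8}->{4,5}; Y {1,3,4,5,6,7}->{6,7}
Constraint 3 (Z != Y) on D(Z)={2} D(Y)={6,7}: no change
Constraint 4 (W + Z = Y) on D(W)={4,5} D(Z)={2} D(Y)={6,7}: no change
So after all 4 constraints: D(Z) = {2}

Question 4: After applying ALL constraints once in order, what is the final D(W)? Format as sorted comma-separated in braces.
Answer: {4,5}

Derivation:
Constraint 1 (Z < W) on D(Z)={2,4,5,6,7,8} D(W)={2,4,5,6,8}: Z {2,4,5,6,7,8}->{2,4,5,6,7}; W {2,4,5,6,8}->{4,5,6,8}
Constraint 2 (Z + W = Y) on D(Z)={2,4,5,6,7} D(W)={4,5,6,8} D(Y)={1,3,4,5,6,7}: Z {2,4,5,6,7}->{2}; W {4,5,6,8}->{4,5}; Y {1,3,4,5,6,7}->{6,7}
Constraint 3 (Z != Y) on D(Z)={2} D(Y)={6,7}: no change
Constraint 4 (W + Z = Y) on D(W)={4,5} D(Z)={2} D(Y)={6,7}: no change
So after all 4 constraints: D(W) = {4,5}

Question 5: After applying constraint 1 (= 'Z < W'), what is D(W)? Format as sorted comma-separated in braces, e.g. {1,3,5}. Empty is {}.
Answer: {4,5,6,8}

Derivation:
Constraint 1 (Z < W) on D(Z)={2,4,5,6,7,8} D(W)={2,4,5,6,8}: Z {2,4,5,6,7,8}->{2,4,5,6,7}; W {2,4,5,6,8}->{4,5,6,8}
So after constraint 1: D(W) = {4,5,6,8}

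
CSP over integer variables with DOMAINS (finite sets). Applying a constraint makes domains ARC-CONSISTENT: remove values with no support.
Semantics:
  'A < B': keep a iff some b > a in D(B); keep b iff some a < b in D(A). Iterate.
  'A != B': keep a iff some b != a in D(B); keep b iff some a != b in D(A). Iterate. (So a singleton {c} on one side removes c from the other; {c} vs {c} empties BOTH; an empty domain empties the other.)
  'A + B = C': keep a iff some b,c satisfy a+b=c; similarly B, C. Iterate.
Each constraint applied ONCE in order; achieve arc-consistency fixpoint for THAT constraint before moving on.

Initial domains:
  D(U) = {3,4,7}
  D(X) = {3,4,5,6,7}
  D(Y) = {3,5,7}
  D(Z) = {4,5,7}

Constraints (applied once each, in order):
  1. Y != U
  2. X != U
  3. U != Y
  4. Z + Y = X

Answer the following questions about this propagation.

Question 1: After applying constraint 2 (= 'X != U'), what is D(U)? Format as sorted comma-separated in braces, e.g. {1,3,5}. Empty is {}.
Answer: {3,4,7}

Derivation:
Constraint 1 (Y != U) on D(Y)={3,5,7} D(U)={3,4,7}: no change
Constraint 2 (X != U) on D(X)={3,4,5,6,7} D(U)={3,4,7}: no change
So after constraint 2: D(U) = {3,4,7}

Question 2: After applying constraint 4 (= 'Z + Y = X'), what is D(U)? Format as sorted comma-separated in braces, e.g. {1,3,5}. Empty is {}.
Constraint 1 (Y != U) on D(Y)={3,5,7} D(U)={3,4,7}: no change
Constraint 2 (X != U) on D(X)={3,4,5,6,7} D(U)={3,4,7}: no change
Constraint 3 (U != Y) on D(U)={3,4,7} D(Y)={3,5,7}: no change
Constraint 4 (Z + Y = X) on D(Z)={4,5,7} D(Y)={3,5,7} D(X)={3,4,5,6,7}: Z {4,5,7}->{4}; Y {3,5,7}->{3}; X {3,4,5,6,7}->{7}
So after constraint 4: D(U) = {3,4,7}

Answer: {3,4,7}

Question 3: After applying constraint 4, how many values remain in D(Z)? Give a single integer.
Answer: 1

Derivation:
Constraint 1 (Y != U) on D(Y)={3,5,7} D(U)={3,4,7}: no change
Constraint 2 (X != U) on D(X)={3,4,5,6,7} D(U)={3,4,7}: no change
Constraint 3 (U != Y) on D(U)={3,4,7} D(Y)={3,5,7}: no change
Constraint 4 (Z + Y = X) on D(Z)={4,5,7} D(Y)={3,5,7} D(X)={3,4,5,6,7}: Z {4,5,7}->{4}; Y {3,5,7}->{3}; X {3,4,5,6,7}->{7}
So after constraint 4: D(Z)={4}, size = 1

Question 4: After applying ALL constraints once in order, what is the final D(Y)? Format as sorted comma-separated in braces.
Constraint 1 (Y != U) on D(Y)={3,5,7} D(U)={3,4,7}: no change
Constraint 2 (X != U) on D(X)={3,4,5,6,7} D(U)={3,4,7}: no change
Constraint 3 (U != Y) on D(U)={3,4,7} D(Y)={3,5,7}: no change
Constraint 4 (Z + Y = X) on D(Z)={4,5,7} D(Y)={3,5,7} D(X)={3,4,5,6,7}: Z {4,5,7}->{4}; Y {3,5,7}->{3}; X {3,4,5,6,7}->{7}
So after all 4 constraints: D(Y) = {3}

Answer: {3}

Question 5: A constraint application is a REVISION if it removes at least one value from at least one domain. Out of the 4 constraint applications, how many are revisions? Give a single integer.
Answer: 1

Derivation:
Constraint 1 (Y != U) on D(Y)={3,5,7} D(U)={3,4,7}: no change => not a revision
Constraint 2 (X != U) on D(X)={3,4,5,6,7} D(U)={3,4,7}: no change => not a revision
Constraint 3 (U != Y) on D(U)={3,4,7} D(Y)={3,5,7}: no change => not a revision
Constraint 4 (Z + Y = X) on D(Z)={4,5,7} D(Y)={3,5,7} D(X)={3,4,5,6,7}: Z {4,5,7}->{4}; Y {3,5,7}->{3}; X {3,4,5,6,7}->{7} => REVISION
Total revisions = 1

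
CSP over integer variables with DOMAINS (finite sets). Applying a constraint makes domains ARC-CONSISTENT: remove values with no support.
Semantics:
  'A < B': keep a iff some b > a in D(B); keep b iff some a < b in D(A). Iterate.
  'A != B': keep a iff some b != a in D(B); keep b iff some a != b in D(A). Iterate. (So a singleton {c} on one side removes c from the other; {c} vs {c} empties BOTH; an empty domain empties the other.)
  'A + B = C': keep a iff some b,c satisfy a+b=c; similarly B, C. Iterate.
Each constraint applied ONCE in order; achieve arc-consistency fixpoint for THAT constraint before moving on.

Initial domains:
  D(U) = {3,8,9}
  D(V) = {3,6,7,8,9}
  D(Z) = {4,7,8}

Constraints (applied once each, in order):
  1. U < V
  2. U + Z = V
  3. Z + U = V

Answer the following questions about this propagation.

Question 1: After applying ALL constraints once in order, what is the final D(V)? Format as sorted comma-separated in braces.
Answer: {7}

Derivation:
Constraint 1 (U < V) on D(U)={3,8,9} D(V)={3,6,7,8,9}: U {3,8,9}->{3,8}; V {3,6,7,8,9}->{6,7,8,9}
Constraint 2 (U + Z = V) on D(U)={3,8} D(Z)={4,7,8} D(V)={6,7,8,9}: U {3,8}->{3}; Z {4,7,8}->{4}; V {6,7,8,9}->{7}
Constraint 3 (Z + U = V) on D(Z)={4} D(U)={3} D(V)={7}: no change
So after all 3 constraints: D(V) = {7}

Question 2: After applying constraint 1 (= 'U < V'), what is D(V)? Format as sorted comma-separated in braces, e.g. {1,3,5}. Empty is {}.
Constraint 1 (U < V) on D(U)={3,8,9} D(V)={3,6,7,8,9}: U {3,8,9}->{3,8}; V {3,6,7,8,9}->{6,7,8,9}
So after constraint 1: D(V) = {6,7,8,9}

Answer: {6,7,8,9}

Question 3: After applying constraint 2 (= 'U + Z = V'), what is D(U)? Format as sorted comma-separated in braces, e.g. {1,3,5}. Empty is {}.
Constraint 1 (U < V) on D(U)={3,8,9} D(V)={3,6,7,8,9}: U {3,8,9}->{3,8}; V {3,6,7,8,9}->{6,7,8,9}
Constraint 2 (U + Z = V) on D(U)={3,8} D(Z)={4,7,8} D(V)={6,7,8,9}: U {3,8}->{3}; Z {4,7,8}->{4}; V {6,7,8,9}->{7}
So after constraint 2: D(U) = {3}

Answer: {3}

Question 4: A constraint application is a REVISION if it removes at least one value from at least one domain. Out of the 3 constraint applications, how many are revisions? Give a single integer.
Answer: 2

Derivation:
Constraint 1 (U < V) on D(U)={3,8,9} D(V)={3,6,7,8,9}: U {3,8,9}->{3,8}; V {3,6,7,8,9}->{6,7,8,9} => REVISION
Constraint 2 (U + Z = V) on D(U)={3,8} D(Z)={4,7,8} D(V)={6,7,8,9}: U {3,8}->{3}; Z {4,7,8}->{4}; V {6,7,8,9}->{7} => REVISION
Constraint 3 (Z + U = V) on D(Z)={4} D(U)={3} D(V)={7}: no change => not a revision
Total revisions = 2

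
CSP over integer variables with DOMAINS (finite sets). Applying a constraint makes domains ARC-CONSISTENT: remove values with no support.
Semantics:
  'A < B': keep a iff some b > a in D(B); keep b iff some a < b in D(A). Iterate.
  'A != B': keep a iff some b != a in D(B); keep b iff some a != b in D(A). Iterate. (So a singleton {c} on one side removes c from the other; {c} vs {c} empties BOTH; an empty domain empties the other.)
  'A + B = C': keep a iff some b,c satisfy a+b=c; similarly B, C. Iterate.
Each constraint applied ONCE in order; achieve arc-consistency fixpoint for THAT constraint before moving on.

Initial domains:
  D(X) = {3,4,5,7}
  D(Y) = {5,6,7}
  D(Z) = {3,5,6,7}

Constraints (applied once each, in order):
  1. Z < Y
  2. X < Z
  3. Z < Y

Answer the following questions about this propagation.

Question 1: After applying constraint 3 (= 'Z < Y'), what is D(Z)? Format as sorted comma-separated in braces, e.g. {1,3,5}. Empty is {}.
Constraint 1 (Z < Y) on D(Z)={3,5,6,7} D(Y)={5,6,7}: Z {3,5,6,7}->{3,5,6}
Constraint 2 (X < Z) on D(X)={3,4,5,7} D(Z)={3,5,6}: X {3,4,5,7}->{3,4,5}; Z {3,5,6}->{5,6}
Constraint 3 (Z < Y) on D(Z)={5,6} D(Y)={5,6,7}: Y {5,6,7}->{6,7}
So after constraint 3: D(Z) = {5,6}

Answer: {5,6}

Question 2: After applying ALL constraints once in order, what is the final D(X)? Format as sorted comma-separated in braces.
Answer: {3,4,5}

Derivation:
Constraint 1 (Z < Y) on D(Z)={3,5,6,7} D(Y)={5,6,7}: Z {3,5,6,7}->{3,5,6}
Constraint 2 (X < Z) on D(X)={3,4,5,7} D(Z)={3,5,6}: X {3,4,5,7}->{3,4,5}; Z {3,5,6}->{5,6}
Constraint 3 (Z < Y) on D(Z)={5,6} D(Y)={5,6,7}: Y {5,6,7}->{6,7}
So after all 3 constraints: D(X) = {3,4,5}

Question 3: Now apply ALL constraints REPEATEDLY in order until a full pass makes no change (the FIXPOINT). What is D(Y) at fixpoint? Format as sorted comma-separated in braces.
Answer: {6,7}

Derivation:
pass 0 (initial): D(Y)={5,6,7}
pass 1: X {3,4,5,7}->{3,4,5}; Y {5,6,7}->{6,7}; Z {3,5,6,7}->{5,6}
pass 2: no change
Fixpoint after 2 passes: D(Y) = {6,7}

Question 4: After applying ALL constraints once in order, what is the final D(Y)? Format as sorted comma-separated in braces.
Constraint 1 (Z < Y) on D(Z)={3,5,6,7} D(Y)={5,6,7}: Z {3,5,6,7}->{3,5,6}
Constraint 2 (X < Z) on D(X)={3,4,5,7} D(Z)={3,5,6}: X {3,4,5,7}->{3,4,5}; Z {3,5,6}->{5,6}
Constraint 3 (Z < Y) on D(Z)={5,6} D(Y)={5,6,7}: Y {5,6,7}->{6,7}
So after all 3 constraints: D(Y) = {6,7}

Answer: {6,7}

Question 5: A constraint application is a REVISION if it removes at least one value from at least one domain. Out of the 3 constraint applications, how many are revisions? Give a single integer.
Answer: 3

Derivation:
Constraint 1 (Z < Y) on D(Z)={3,5,6,7} D(Y)={5,6,7}: Z {3,5,6,7}->{3,5,6} => REVISION
Constraint 2 (X < Z) on D(X)={3,4,5,7} D(Z)={3,5,6}: X {3,4,5,7}->{3,4,5}; Z {3,5,6}->{5,6} => REVISION
Constraint 3 (Z < Y) on D(Z)={5,6} D(Y)={5,6,7}: Y {5,6,7}->{6,7} => REVISION
Total revisions = 3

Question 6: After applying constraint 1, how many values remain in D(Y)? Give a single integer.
Constraint 1 (Z < Y) on D(Z)={3,5,6,7} D(Y)={5,6,7}: Z {3,5,6,7}->{3,5,6}
So after constraint 1: D(Y)={5,6,7}, size = 3

Answer: 3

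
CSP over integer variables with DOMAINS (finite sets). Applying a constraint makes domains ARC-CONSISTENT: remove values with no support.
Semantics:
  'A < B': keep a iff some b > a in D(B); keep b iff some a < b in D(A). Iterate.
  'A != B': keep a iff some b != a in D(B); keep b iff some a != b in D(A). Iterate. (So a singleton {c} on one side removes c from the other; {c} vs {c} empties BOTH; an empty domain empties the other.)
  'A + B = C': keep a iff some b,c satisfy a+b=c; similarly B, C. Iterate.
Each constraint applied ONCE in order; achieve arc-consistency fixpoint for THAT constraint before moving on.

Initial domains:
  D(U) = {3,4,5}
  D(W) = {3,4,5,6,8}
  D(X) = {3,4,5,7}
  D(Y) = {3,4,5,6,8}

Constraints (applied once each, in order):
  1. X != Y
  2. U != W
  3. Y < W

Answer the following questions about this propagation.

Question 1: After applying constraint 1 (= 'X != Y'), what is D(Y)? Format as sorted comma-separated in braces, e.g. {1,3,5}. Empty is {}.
Constraint 1 (X != Y) on D(X)={3,4,5,7} D(Y)={3,4,5,6,8}: no change
So after constraint 1: D(Y) = {3,4,5,6,8}

Answer: {3,4,5,6,8}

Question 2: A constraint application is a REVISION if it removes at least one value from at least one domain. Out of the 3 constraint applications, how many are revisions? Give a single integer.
Answer: 1

Derivation:
Constraint 1 (X != Y) on D(X)={3,4,5,7} D(Y)={3,4,5,6,8}: no change => not a revision
Constraint 2 (U != W) on D(U)={3,4,5} D(W)={3,4,5,6,8}: no change => not a revision
Constraint 3 (Y < W) on D(Y)={3,4,5,6,8} D(W)={3,4,5,6,8}: Y {3,4,5,6,8}->{3,4,5,6}; W {3,4,5,6,8}->{4,5,6,8} => REVISION
Total revisions = 1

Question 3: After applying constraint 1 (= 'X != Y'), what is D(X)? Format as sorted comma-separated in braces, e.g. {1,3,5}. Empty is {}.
Constraint 1 (X != Y) on D(X)={3,4,5,7} D(Y)={3,4,5,6,8}: no change
So after constraint 1: D(X) = {3,4,5,7}

Answer: {3,4,5,7}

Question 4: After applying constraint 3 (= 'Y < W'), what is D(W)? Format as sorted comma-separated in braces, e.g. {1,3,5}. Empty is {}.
Constraint 1 (X != Y) on D(X)={3,4,5,7} D(Y)={3,4,5,6,8}: no change
Constraint 2 (U != W) on D(U)={3,4,5} D(W)={3,4,5,6,8}: no change
Constraint 3 (Y < W) on D(Y)={3,4,5,6,8} D(W)={3,4,5,6,8}: Y {3,4,5,6,8}->{3,4,5,6}; W {3,4,5,6,8}->{4,5,6,8}
So after constraint 3: D(W) = {4,5,6,8}

Answer: {4,5,6,8}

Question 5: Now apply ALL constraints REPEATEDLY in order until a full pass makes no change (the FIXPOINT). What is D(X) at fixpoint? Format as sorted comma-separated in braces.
pass 0 (initial): D(X)={3,4,5,7}
pass 1: W {3,4,5,6,8}->{4,5,6,8}; Y {3,4,5,6,8}->{3,4,5,6}
pass 2: no change
Fixpoint after 2 passes: D(X) = {3,4,5,7}

Answer: {3,4,5,7}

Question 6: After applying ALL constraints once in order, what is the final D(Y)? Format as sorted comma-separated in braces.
Answer: {3,4,5,6}

Derivation:
Constraint 1 (X != Y) on D(X)={3,4,5,7} D(Y)={3,4,5,6,8}: no change
Constraint 2 (U != W) on D(U)={3,4,5} D(W)={3,4,5,6,8}: no change
Constraint 3 (Y < W) on D(Y)={3,4,5,6,8} D(W)={3,4,5,6,8}: Y {3,4,5,6,8}->{3,4,5,6}; W {3,4,5,6,8}->{4,5,6,8}
So after all 3 constraints: D(Y) = {3,4,5,6}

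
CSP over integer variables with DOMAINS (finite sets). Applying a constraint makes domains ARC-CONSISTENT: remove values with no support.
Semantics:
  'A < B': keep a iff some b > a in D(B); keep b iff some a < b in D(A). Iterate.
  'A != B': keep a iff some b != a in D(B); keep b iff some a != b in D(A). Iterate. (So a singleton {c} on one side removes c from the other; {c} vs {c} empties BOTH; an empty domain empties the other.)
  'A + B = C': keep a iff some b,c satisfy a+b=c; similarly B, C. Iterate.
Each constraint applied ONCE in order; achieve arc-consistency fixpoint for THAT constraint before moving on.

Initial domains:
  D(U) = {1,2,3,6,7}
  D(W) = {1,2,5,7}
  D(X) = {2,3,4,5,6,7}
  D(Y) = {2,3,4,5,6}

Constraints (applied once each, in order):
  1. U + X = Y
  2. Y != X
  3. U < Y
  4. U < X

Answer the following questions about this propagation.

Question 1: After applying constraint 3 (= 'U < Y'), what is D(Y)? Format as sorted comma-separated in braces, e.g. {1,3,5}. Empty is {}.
Answer: {3,4,5,6}

Derivation:
Constraint 1 (U + X = Y) on D(U)={1,2,3,6,7} D(X)={2,3,4,5,6,7} D(Y)={2,3,4,5,6}: U {1,2,3,6,7}->{1,2,3}; X {2,3,4,5,6,7}->{2,3,4,5}; Y {2,3,4,5,6}->{3,4,5,6}
Constraint 2 (Y != X) on D(Y)={3,4,5,6} D(X)={2,3,4,5}: no change
Constraint 3 (U < Y) on D(U)={1,2,3} D(Y)={3,4,5,6}: no change
So after constraint 3: D(Y) = {3,4,5,6}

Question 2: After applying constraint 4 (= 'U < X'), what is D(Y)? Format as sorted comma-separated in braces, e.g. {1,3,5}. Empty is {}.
Answer: {3,4,5,6}

Derivation:
Constraint 1 (U + X = Y) on D(U)={1,2,3,6,7} D(X)={2,3,4,5,6,7} D(Y)={2,3,4,5,6}: U {1,2,3,6,7}->{1,2,3}; X {2,3,4,5,6,7}->{2,3,4,5}; Y {2,3,4,5,6}->{3,4,5,6}
Constraint 2 (Y != X) on D(Y)={3,4,5,6} D(X)={2,3,4,5}: no change
Constraint 3 (U < Y) on D(U)={1,2,3} D(Y)={3,4,5,6}: no change
Constraint 4 (U < X) on D(U)={1,2,3} D(X)={2,3,4,5}: no change
So after constraint 4: D(Y) = {3,4,5,6}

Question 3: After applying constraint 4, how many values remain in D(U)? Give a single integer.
Answer: 3

Derivation:
Constraint 1 (U + X = Y) on D(U)={1,2,3,6,7} D(X)={2,3,4,5,6,7} D(Y)={2,3,4,5,6}: U {1,2,3,6,7}->{1,2,3}; X {2,3,4,5,6,7}->{2,3,4,5}; Y {2,3,4,5,6}->{3,4,5,6}
Constraint 2 (Y != X) on D(Y)={3,4,5,6} D(X)={2,3,4,5}: no change
Constraint 3 (U < Y) on D(U)={1,2,3} D(Y)={3,4,5,6}: no change
Constraint 4 (U < X) on D(U)={1,2,3} D(X)={2,3,4,5}: no change
So after constraint 4: D(U)={1,2,3}, size = 3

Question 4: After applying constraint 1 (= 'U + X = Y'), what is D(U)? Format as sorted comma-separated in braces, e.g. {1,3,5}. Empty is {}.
Answer: {1,2,3}

Derivation:
Constraint 1 (U + X = Y) on D(U)={1,2,3,6,7} D(X)={2,3,4,5,6,7} D(Y)={2,3,4,5,6}: U {1,2,3,6,7}->{1,2,3}; X {2,3,4,5,6,7}->{2,3,4,5}; Y {2,3,4,5,6}->{3,4,5,6}
So after constraint 1: D(U) = {1,2,3}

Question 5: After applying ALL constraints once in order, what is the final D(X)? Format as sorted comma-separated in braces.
Constraint 1 (U + X = Y) on D(U)={1,2,3,6,7} D(X)={2,3,4,5,6,7} D(Y)={2,3,4,5,6}: U {1,2,3,6,7}->{1,2,3}; X {2,3,4,5,6,7}->{2,3,4,5}; Y {2,3,4,5,6}->{3,4,5,6}
Constraint 2 (Y != X) on D(Y)={3,4,5,6} D(X)={2,3,4,5}: no change
Constraint 3 (U < Y) on D(U)={1,2,3} D(Y)={3,4,5,6}: no change
Constraint 4 (U < X) on D(U)={1,2,3} D(X)={2,3,4,5}: no change
So after all 4 constraints: D(X) = {2,3,4,5}

Answer: {2,3,4,5}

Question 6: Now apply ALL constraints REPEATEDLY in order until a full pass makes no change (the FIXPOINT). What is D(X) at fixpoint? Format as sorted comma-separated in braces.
Answer: {2,3,4,5}

Derivation:
pass 0 (initial): D(X)={2,3,4,5,6,7}
pass 1: U {1,2,3,6,7}->{1,2,3}; X {2,3,4,5,6,7}->{2,3,4,5}; Y {2,3,4,5,6}->{3,4,5,6}
pass 2: no change
Fixpoint after 2 passes: D(X) = {2,3,4,5}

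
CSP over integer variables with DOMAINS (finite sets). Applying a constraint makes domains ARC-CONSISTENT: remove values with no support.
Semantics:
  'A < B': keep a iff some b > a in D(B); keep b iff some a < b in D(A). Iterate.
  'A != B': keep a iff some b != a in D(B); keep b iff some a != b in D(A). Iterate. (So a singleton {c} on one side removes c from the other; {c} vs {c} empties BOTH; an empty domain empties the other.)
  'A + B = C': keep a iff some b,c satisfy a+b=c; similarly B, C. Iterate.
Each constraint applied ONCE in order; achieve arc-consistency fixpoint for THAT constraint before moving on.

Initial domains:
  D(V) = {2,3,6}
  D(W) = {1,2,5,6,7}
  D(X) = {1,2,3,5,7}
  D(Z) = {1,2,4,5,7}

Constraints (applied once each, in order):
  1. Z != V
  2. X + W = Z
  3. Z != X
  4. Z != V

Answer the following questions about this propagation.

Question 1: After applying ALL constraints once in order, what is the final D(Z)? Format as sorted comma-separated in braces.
Constraint 1 (Z != V) on D(Z)={1,2,4,5,7} D(V)={2,3,6}: no change
Constraint 2 (X + W = Z) on D(X)={1,2,3,5,7} D(W)={1,2,5,6,7} D(Z)={1,2,4,5,7}: X {1,2,3,5,7}->{1,2,3,5}; W {1,2,5,6,7}->{1,2,5,6}; Z {1,2,4,5,7}->{2,4,5,7}
Constraint 3 (Z != X) on D(Z)={2,4,5,7} D(X)={1,2,3,5}: no change
Constraint 4 (Z != V) on D(Z)={2,4,5,7} D(V)={2,3,6}: no change
So after all 4 constraints: D(Z) = {2,4,5,7}

Answer: {2,4,5,7}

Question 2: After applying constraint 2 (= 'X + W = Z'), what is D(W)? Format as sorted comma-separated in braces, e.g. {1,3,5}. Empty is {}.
Answer: {1,2,5,6}

Derivation:
Constraint 1 (Z != V) on D(Z)={1,2,4,5,7} D(V)={2,3,6}: no change
Constraint 2 (X + W = Z) on D(X)={1,2,3,5,7} D(W)={1,2,5,6,7} D(Z)={1,2,4,5,7}: X {1,2,3,5,7}->{1,2,3,5}; W {1,2,5,6,7}->{1,2,5,6}; Z {1,2,4,5,7}->{2,4,5,7}
So after constraint 2: D(W) = {1,2,5,6}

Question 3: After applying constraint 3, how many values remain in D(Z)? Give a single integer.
Answer: 4

Derivation:
Constraint 1 (Z != V) on D(Z)={1,2,4,5,7} D(V)={2,3,6}: no change
Constraint 2 (X + W = Z) on D(X)={1,2,3,5,7} D(W)={1,2,5,6,7} D(Z)={1,2,4,5,7}: X {1,2,3,5,7}->{1,2,3,5}; W {1,2,5,6,7}->{1,2,5,6}; Z {1,2,4,5,7}->{2,4,5,7}
Constraint 3 (Z != X) on D(Z)={2,4,5,7} D(X)={1,2,3,5}: no change
So after constraint 3: D(Z)={2,4,5,7}, size = 4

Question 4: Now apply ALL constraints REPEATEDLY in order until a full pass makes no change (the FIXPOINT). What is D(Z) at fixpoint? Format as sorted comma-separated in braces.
Answer: {2,4,5,7}

Derivation:
pass 0 (initial): D(Z)={1,2,4,5,7}
pass 1: W {1,2,5,6,7}->{1,2,5,6}; X {1,2,3,5,7}->{1,2,3,5}; Z {1,2,4,5,7}->{2,4,5,7}
pass 2: no change
Fixpoint after 2 passes: D(Z) = {2,4,5,7}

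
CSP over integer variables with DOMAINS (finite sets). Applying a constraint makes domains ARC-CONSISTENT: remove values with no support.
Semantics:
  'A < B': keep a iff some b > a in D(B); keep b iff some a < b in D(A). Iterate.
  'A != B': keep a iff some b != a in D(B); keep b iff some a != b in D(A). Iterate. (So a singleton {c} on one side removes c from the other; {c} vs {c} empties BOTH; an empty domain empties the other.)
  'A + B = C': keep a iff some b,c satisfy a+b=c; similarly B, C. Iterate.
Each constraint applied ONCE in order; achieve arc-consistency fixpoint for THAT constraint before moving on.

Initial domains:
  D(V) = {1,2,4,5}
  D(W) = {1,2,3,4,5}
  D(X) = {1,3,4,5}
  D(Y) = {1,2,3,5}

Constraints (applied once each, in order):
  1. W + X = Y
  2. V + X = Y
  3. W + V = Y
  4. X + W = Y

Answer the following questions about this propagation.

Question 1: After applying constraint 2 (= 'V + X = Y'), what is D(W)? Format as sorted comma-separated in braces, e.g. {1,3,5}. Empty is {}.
Answer: {1,2,4}

Derivation:
Constraint 1 (W + X = Y) on D(W)={1,2,3,4,5} D(X)={1,3,4,5} D(Y)={1,2,3,5}: W {1,2,3,4,5}->{1,2,4}; X {1,3,4,5}->{1,3,4}; Y {1,2,3,5}->{2,3,5}
Constraint 2 (V + X = Y) on D(V)={1,2,4,5} D(X)={1,3,4} D(Y)={2,3,5}: V {1,2,4,5}->{1,2,4}
So after constraint 2: D(W) = {1,2,4}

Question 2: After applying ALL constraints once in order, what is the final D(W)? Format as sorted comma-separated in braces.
Answer: {1,2,4}

Derivation:
Constraint 1 (W + X = Y) on D(W)={1,2,3,4,5} D(X)={1,3,4,5} D(Y)={1,2,3,5}: W {1,2,3,4,5}->{1,2,4}; X {1,3,4,5}->{1,3,4}; Y {1,2,3,5}->{2,3,5}
Constraint 2 (V + X = Y) on D(V)={1,2,4,5} D(X)={1,3,4} D(Y)={2,3,5}: V {1,2,4,5}->{1,2,4}
Constraint 3 (W + V = Y) on D(W)={1,2,4} D(V)={1,2,4} D(Y)={2,3,5}: no change
Constraint 4 (X + W = Y) on D(X)={1,3,4} D(W)={1,2,4} D(Y)={2,3,5}: no change
So after all 4 constraints: D(W) = {1,2,4}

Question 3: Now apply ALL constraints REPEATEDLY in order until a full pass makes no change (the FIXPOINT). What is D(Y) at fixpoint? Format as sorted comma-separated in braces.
Answer: {2,3,5}

Derivation:
pass 0 (initial): D(Y)={1,2,3,5}
pass 1: V {1,2,4,5}->{1,2,4}; W {1,2,3,4,5}->{1,2,4}; X {1,3,4,5}->{1,3,4}; Y {1,2,3,5}->{2,3,5}
pass 2: no change
Fixpoint after 2 passes: D(Y) = {2,3,5}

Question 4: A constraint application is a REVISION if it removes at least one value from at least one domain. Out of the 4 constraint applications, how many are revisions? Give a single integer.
Constraint 1 (W + X = Y) on D(W)={1,2,3,4,5} D(X)={1,3,4,5} D(Y)={1,2,3,5}: W {1,2,3,4,5}->{1,2,4}; X {1,3,4,5}->{1,3,4}; Y {1,2,3,5}->{2,3,5} => REVISION
Constraint 2 (V + X = Y) on D(V)={1,2,4,5} D(X)={1,3,4} D(Y)={2,3,5}: V {1,2,4,5}->{1,2,4} => REVISION
Constraint 3 (W + V = Y) on D(W)={1,2,4} D(V)={1,2,4} D(Y)={2,3,5}: no change => not a revision
Constraint 4 (X + W = Y) on D(X)={1,3,4} D(W)={1,2,4} D(Y)={2,3,5}: no change => not a revision
Total revisions = 2

Answer: 2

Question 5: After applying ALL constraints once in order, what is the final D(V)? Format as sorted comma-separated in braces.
Answer: {1,2,4}

Derivation:
Constraint 1 (W + X = Y) on D(W)={1,2,3,4,5} D(X)={1,3,4,5} D(Y)={1,2,3,5}: W {1,2,3,4,5}->{1,2,4}; X {1,3,4,5}->{1,3,4}; Y {1,2,3,5}->{2,3,5}
Constraint 2 (V + X = Y) on D(V)={1,2,4,5} D(X)={1,3,4} D(Y)={2,3,5}: V {1,2,4,5}->{1,2,4}
Constraint 3 (W + V = Y) on D(W)={1,2,4} D(V)={1,2,4} D(Y)={2,3,5}: no change
Constraint 4 (X + W = Y) on D(X)={1,3,4} D(W)={1,2,4} D(Y)={2,3,5}: no change
So after all 4 constraints: D(V) = {1,2,4}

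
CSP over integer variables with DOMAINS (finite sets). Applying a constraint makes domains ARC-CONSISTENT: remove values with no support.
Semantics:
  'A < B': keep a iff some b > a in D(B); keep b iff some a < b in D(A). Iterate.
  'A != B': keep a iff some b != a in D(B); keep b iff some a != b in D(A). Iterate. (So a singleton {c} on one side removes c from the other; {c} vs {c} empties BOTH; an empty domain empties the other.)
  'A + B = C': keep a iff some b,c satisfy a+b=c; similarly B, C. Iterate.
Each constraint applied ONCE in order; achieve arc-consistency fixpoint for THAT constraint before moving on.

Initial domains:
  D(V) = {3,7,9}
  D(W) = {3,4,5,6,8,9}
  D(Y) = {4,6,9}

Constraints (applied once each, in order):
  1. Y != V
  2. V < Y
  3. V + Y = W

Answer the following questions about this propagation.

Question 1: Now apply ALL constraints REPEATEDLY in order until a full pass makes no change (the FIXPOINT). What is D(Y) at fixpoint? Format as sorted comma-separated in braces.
Answer: {6}

Derivation:
pass 0 (initial): D(Y)={4,6,9}
pass 1: V {3,7,9}->{3}; W {3,4,5,6,8,9}->{9}; Y {4,6,9}->{6}
pass 2: no change
Fixpoint after 2 passes: D(Y) = {6}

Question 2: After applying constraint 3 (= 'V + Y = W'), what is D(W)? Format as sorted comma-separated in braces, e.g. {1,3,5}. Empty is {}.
Answer: {9}

Derivation:
Constraint 1 (Y != V) on D(Y)={4,6,9} D(V)={3,7,9}: no change
Constraint 2 (V < Y) on D(V)={3,7,9} D(Y)={4,6,9}: V {3,7,9}->{3,7}
Constraint 3 (V + Y = W) on D(V)={3,7} D(Y)={4,6,9} D(W)={3,4,5,6,8,9}: V {3,7}->{3}; Y {4,6,9}->{6}; W {3,4,5,6,8,9}->{9}
So after constraint 3: D(W) = {9}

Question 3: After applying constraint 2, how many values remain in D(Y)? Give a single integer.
Answer: 3

Derivation:
Constraint 1 (Y != V) on D(Y)={4,6,9} D(V)={3,7,9}: no change
Constraint 2 (V < Y) on D(V)={3,7,9} D(Y)={4,6,9}: V {3,7,9}->{3,7}
So after constraint 2: D(Y)={4,6,9}, size = 3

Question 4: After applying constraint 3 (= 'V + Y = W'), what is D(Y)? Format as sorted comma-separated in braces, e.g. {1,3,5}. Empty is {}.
Constraint 1 (Y != V) on D(Y)={4,6,9} D(V)={3,7,9}: no change
Constraint 2 (V < Y) on D(V)={3,7,9} D(Y)={4,6,9}: V {3,7,9}->{3,7}
Constraint 3 (V + Y = W) on D(V)={3,7} D(Y)={4,6,9} D(W)={3,4,5,6,8,9}: V {3,7}->{3}; Y {4,6,9}->{6}; W {3,4,5,6,8,9}->{9}
So after constraint 3: D(Y) = {6}

Answer: {6}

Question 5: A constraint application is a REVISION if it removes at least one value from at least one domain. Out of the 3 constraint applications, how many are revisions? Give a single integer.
Constraint 1 (Y != V) on D(Y)={4,6,9} D(V)={3,7,9}: no change => not a revision
Constraint 2 (V < Y) on D(V)={3,7,9} D(Y)={4,6,9}: V {3,7,9}->{3,7} => REVISION
Constraint 3 (V + Y = W) on D(V)={3,7} D(Y)={4,6,9} D(W)={3,4,5,6,8,9}: V {3,7}->{3}; Y {4,6,9}->{6}; W {3,4,5,6,8,9}->{9} => REVISION
Total revisions = 2

Answer: 2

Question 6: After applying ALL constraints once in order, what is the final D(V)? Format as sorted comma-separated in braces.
Answer: {3}

Derivation:
Constraint 1 (Y != V) on D(Y)={4,6,9} D(V)={3,7,9}: no change
Constraint 2 (V < Y) on D(V)={3,7,9} D(Y)={4,6,9}: V {3,7,9}->{3,7}
Constraint 3 (V + Y = W) on D(V)={3,7} D(Y)={4,6,9} D(W)={3,4,5,6,8,9}: V {3,7}->{3}; Y {4,6,9}->{6}; W {3,4,5,6,8,9}->{9}
So after all 3 constraints: D(V) = {3}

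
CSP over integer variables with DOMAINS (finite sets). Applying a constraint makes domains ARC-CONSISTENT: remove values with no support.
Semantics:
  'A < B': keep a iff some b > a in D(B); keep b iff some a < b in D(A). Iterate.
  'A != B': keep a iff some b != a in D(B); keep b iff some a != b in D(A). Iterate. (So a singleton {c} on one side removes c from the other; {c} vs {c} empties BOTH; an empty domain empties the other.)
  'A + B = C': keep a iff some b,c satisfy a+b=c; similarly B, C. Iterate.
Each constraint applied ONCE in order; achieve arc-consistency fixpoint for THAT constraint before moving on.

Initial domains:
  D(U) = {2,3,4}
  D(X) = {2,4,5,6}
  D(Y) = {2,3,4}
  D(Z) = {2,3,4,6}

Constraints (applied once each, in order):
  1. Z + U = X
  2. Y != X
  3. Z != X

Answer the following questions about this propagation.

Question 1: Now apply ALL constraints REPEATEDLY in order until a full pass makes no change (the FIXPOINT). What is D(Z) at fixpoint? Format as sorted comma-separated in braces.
pass 0 (initial): D(Z)={2,3,4,6}
pass 1: X {2,4,5,6}->{4,5,6}; Z {2,3,4,6}->{2,3,4}
pass 2: no change
Fixpoint after 2 passes: D(Z) = {2,3,4}

Answer: {2,3,4}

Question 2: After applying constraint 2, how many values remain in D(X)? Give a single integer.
Answer: 3

Derivation:
Constraint 1 (Z + U = X) on D(Z)={2,3,4,6} D(U)={2,3,4} D(X)={2,4,5,6}: Z {2,3,4,6}->{2,3,4}; X {2,4,5,6}->{4,5,6}
Constraint 2 (Y != X) on D(Y)={2,3,4} D(X)={4,5,6}: no change
So after constraint 2: D(X)={4,5,6}, size = 3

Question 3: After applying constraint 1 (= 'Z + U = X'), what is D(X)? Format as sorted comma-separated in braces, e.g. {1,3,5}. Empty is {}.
Constraint 1 (Z + U = X) on D(Z)={2,3,4,6} D(U)={2,3,4} D(X)={2,4,5,6}: Z {2,3,4,6}->{2,3,4}; X {2,4,5,6}->{4,5,6}
So after constraint 1: D(X) = {4,5,6}

Answer: {4,5,6}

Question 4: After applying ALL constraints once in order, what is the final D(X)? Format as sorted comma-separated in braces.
Constraint 1 (Z + U = X) on D(Z)={2,3,4,6} D(U)={2,3,4} D(X)={2,4,5,6}: Z {2,3,4,6}->{2,3,4}; X {2,4,5,6}->{4,5,6}
Constraint 2 (Y != X) on D(Y)={2,3,4} D(X)={4,5,6}: no change
Constraint 3 (Z != X) on D(Z)={2,3,4} D(X)={4,5,6}: no change
So after all 3 constraints: D(X) = {4,5,6}

Answer: {4,5,6}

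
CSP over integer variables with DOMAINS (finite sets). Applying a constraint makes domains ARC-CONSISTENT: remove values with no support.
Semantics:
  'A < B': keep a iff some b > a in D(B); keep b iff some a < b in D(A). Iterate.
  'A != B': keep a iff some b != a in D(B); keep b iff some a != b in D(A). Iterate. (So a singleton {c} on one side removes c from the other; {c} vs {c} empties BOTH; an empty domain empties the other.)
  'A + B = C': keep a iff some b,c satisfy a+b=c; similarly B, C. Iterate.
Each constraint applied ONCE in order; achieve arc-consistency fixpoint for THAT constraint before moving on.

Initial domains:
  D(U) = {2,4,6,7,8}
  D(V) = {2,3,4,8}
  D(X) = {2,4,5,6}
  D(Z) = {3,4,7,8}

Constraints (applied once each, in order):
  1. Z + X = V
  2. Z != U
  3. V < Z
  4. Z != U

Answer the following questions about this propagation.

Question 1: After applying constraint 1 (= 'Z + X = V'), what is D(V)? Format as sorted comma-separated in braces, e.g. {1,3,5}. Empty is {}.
Constraint 1 (Z + X = V) on D(Z)={3,4,7,8} D(X)={2,4,5,6} D(V)={2,3,4,8}: Z {3,4,7,8}->{3,4}; X {2,4,5,6}->{4,5}; V {2,3,4,8}->{8}
So after constraint 1: D(V) = {8}

Answer: {8}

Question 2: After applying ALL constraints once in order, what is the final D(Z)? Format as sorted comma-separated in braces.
Constraint 1 (Z + X = V) on D(Z)={3,4,7,8} D(X)={2,4,5,6} D(V)={2,3,4,8}: Z {3,4,7,8}->{3,4}; X {2,4,5,6}->{4,5}; V {2,3,4,8}->{8}
Constraint 2 (Z != U) on D(Z)={3,4} D(U)={2,4,6,7,8}: no change
Constraint 3 (V < Z) on D(V)={8} D(Z)={3,4}: V {8}->{}; Z {3,4}->{}
Constraint 4 (Z != U) on D(Z)={} D(U)={2,4,6,7,8}: U {2,4,6,7,8}->{}
So after all 4 constraints: D(Z) = {}

Answer: {}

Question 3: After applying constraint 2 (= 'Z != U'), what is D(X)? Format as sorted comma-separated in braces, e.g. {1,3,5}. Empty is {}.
Answer: {4,5}

Derivation:
Constraint 1 (Z + X = V) on D(Z)={3,4,7,8} D(X)={2,4,5,6} D(V)={2,3,4,8}: Z {3,4,7,8}->{3,4}; X {2,4,5,6}->{4,5}; V {2,3,4,8}->{8}
Constraint 2 (Z != U) on D(Z)={3,4} D(U)={2,4,6,7,8}: no change
So after constraint 2: D(X) = {4,5}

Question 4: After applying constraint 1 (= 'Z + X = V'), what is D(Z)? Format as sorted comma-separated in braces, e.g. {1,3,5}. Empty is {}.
Constraint 1 (Z + X = V) on D(Z)={3,4,7,8} D(X)={2,4,5,6} D(V)={2,3,4,8}: Z {3,4,7,8}->{3,4}; X {2,4,5,6}->{4,5}; V {2,3,4,8}->{8}
So after constraint 1: D(Z) = {3,4}

Answer: {3,4}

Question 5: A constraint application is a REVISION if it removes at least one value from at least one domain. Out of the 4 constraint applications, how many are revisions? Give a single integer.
Answer: 3

Derivation:
Constraint 1 (Z + X = V) on D(Z)={3,4,7,8} D(X)={2,4,5,6} D(V)={2,3,4,8}: Z {3,4,7,8}->{3,4}; X {2,4,5,6}->{4,5}; V {2,3,4,8}->{8} => REVISION
Constraint 2 (Z != U) on D(Z)={3,4} D(U)={2,4,6,7,8}: no change => not a revision
Constraint 3 (V < Z) on D(V)={8} D(Z)={3,4}: V {8}->{}; Z {3,4}->{} => REVISION
Constraint 4 (Z != U) on D(Z)={} D(U)={2,4,6,7,8}: U {2,4,6,7,8}->{} => REVISION
Total revisions = 3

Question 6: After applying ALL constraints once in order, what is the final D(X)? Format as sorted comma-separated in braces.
Answer: {4,5}

Derivation:
Constraint 1 (Z + X = V) on D(Z)={3,4,7,8} D(X)={2,4,5,6} D(V)={2,3,4,8}: Z {3,4,7,8}->{3,4}; X {2,4,5,6}->{4,5}; V {2,3,4,8}->{8}
Constraint 2 (Z != U) on D(Z)={3,4} D(U)={2,4,6,7,8}: no change
Constraint 3 (V < Z) on D(V)={8} D(Z)={3,4}: V {8}->{}; Z {3,4}->{}
Constraint 4 (Z != U) on D(Z)={} D(U)={2,4,6,7,8}: U {2,4,6,7,8}->{}
So after all 4 constraints: D(X) = {4,5}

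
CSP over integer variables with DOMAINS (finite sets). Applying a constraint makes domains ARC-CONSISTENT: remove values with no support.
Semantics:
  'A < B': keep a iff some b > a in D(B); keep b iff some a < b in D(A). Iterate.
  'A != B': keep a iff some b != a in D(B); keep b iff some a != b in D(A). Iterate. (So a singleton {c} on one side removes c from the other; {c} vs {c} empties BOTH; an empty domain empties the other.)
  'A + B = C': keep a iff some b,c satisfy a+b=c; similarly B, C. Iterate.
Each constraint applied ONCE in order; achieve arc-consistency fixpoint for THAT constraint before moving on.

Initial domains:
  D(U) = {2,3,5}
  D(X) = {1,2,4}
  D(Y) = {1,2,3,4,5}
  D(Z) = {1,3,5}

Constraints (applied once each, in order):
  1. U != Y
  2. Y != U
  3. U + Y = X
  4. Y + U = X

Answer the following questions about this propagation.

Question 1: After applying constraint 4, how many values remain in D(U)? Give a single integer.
Constraint 1 (U != Y) on D(U)={2,3,5} D(Y)={1,2,3,4,5}: no change
Constraint 2 (Y != U) on D(Y)={1,2,3,4,5} D(U)={2,3,5}: no change
Constraint 3 (U + Y = X) on D(U)={2,3,5} D(Y)={1,2,3,4,5} D(X)={1,2,4}: U {2,3,5}->{2,3}; Y {1,2,3,4,5}->{1,2}; X {1,2,4}->{4}
Constraint 4 (Y + U = X) on D(Y)={1,2} D(U)={2,3} D(X)={4}: no change
So after constraint 4: D(U)={2,3}, size = 2

Answer: 2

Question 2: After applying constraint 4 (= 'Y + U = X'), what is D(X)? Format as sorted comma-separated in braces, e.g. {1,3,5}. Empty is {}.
Constraint 1 (U != Y) on D(U)={2,3,5} D(Y)={1,2,3,4,5}: no change
Constraint 2 (Y != U) on D(Y)={1,2,3,4,5} D(U)={2,3,5}: no change
Constraint 3 (U + Y = X) on D(U)={2,3,5} D(Y)={1,2,3,4,5} D(X)={1,2,4}: U {2,3,5}->{2,3}; Y {1,2,3,4,5}->{1,2}; X {1,2,4}->{4}
Constraint 4 (Y + U = X) on D(Y)={1,2} D(U)={2,3} D(X)={4}: no change
So after constraint 4: D(X) = {4}

Answer: {4}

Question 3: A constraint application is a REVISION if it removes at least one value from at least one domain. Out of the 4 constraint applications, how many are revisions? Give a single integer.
Answer: 1

Derivation:
Constraint 1 (U != Y) on D(U)={2,3,5} D(Y)={1,2,3,4,5}: no change => not a revision
Constraint 2 (Y != U) on D(Y)={1,2,3,4,5} D(U)={2,3,5}: no change => not a revision
Constraint 3 (U + Y = X) on D(U)={2,3,5} D(Y)={1,2,3,4,5} D(X)={1,2,4}: U {2,3,5}->{2,3}; Y {1,2,3,4,5}->{1,2}; X {1,2,4}->{4} => REVISION
Constraint 4 (Y + U = X) on D(Y)={1,2} D(U)={2,3} D(X)={4}: no change => not a revision
Total revisions = 1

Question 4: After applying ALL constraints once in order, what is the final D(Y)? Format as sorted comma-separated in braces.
Constraint 1 (U != Y) on D(U)={2,3,5} D(Y)={1,2,3,4,5}: no change
Constraint 2 (Y != U) on D(Y)={1,2,3,4,5} D(U)={2,3,5}: no change
Constraint 3 (U + Y = X) on D(U)={2,3,5} D(Y)={1,2,3,4,5} D(X)={1,2,4}: U {2,3,5}->{2,3}; Y {1,2,3,4,5}->{1,2}; X {1,2,4}->{4}
Constraint 4 (Y + U = X) on D(Y)={1,2} D(U)={2,3} D(X)={4}: no change
So after all 4 constraints: D(Y) = {1,2}

Answer: {1,2}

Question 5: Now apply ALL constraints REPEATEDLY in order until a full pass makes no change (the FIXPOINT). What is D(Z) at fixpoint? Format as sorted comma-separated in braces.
pass 0 (initial): D(Z)={1,3,5}
pass 1: U {2,3,5}->{2,3}; X {1,2,4}->{4}; Y {1,2,3,4,5}->{1,2}
pass 2: no change
Fixpoint after 2 passes: D(Z) = {1,3,5}

Answer: {1,3,5}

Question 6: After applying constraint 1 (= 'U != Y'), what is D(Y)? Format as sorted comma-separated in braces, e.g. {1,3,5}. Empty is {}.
Constraint 1 (U != Y) on D(U)={2,3,5} D(Y)={1,2,3,4,5}: no change
So after constraint 1: D(Y) = {1,2,3,4,5}

Answer: {1,2,3,4,5}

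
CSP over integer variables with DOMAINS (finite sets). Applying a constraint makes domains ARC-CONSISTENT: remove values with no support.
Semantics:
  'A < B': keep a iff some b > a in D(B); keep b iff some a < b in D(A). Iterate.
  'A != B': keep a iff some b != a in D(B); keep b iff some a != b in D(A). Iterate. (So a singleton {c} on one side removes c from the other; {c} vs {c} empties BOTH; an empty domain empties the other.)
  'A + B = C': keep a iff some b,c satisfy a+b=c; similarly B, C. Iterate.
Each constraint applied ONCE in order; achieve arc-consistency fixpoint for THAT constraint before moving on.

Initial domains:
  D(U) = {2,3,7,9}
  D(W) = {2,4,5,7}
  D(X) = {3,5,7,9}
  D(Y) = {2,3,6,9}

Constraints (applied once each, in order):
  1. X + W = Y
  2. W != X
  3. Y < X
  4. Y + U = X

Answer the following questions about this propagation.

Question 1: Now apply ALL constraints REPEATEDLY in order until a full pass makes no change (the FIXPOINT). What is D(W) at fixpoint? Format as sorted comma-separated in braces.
Answer: {}

Derivation:
pass 0 (initial): D(W)={2,4,5,7}
pass 1: U {2,3,7,9}->{}; W {2,4,5,7}->{2,4}; X {3,5,7,9}->{}; Y {2,3,6,9}->{}
pass 2: W {2,4}->{}
pass 3: no change
Fixpoint after 3 passes: D(W) = {}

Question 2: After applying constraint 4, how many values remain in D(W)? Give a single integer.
Answer: 2

Derivation:
Constraint 1 (X + W = Y) on D(X)={3,5,7,9} D(W)={2,4,5,7} D(Y)={2,3,6,9}: X {3,5,7,9}->{5,7}; W {2,4,5,7}->{2,4}; Y {2,3,6,9}->{9}
Constraint 2 (W != X) on D(W)={2,4} D(X)={5,7}: no change
Constraint 3 (Y < X) on D(Y)={9} D(X)={5,7}: Y {9}->{}; X {5,7}->{}
Constraint 4 (Y + U = X) on D(Y)={} D(U)={2,3,7,9} D(X)={}: U {2,3,7,9}->{}
So after constraint 4: D(W)={2,4}, size = 2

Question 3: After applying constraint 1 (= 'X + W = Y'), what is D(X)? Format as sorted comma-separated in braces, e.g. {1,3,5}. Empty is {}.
Answer: {5,7}

Derivation:
Constraint 1 (X + W = Y) on D(X)={3,5,7,9} D(W)={2,4,5,7} D(Y)={2,3,6,9}: X {3,5,7,9}->{5,7}; W {2,4,5,7}->{2,4}; Y {2,3,6,9}->{9}
So after constraint 1: D(X) = {5,7}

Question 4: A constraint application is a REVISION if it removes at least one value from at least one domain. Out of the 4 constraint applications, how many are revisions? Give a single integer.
Answer: 3

Derivation:
Constraint 1 (X + W = Y) on D(X)={3,5,7,9} D(W)={2,4,5,7} D(Y)={2,3,6,9}: X {3,5,7,9}->{5,7}; W {2,4,5,7}->{2,4}; Y {2,3,6,9}->{9} => REVISION
Constraint 2 (W != X) on D(W)={2,4} D(X)={5,7}: no change => not a revision
Constraint 3 (Y < X) on D(Y)={9} D(X)={5,7}: Y {9}->{}; X {5,7}->{} => REVISION
Constraint 4 (Y + U = X) on D(Y)={} D(U)={2,3,7,9} D(X)={}: U {2,3,7,9}->{} => REVISION
Total revisions = 3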